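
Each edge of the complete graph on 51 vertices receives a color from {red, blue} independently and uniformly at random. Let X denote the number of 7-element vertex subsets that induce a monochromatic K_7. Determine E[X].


Let X = Σ_S X_S over the C(51, 7) = 115775100 subsets S of size 7, where X_S = 1 if the K_7 on S is monochromatic.
For a fixed S, the K_7 on S has C(7, 2) = 21 edges. P[all 21 edges red] = (1/2)^21, and likewise for blue, so P[monochromatic] = 2·(1/2)^21 = 2^{1 − 21} = 1/1048576.
Summing: E[X] = C(51, 7) · 2^{1 − 21} = 115775100 · 1/1048576 = 28943775/262144.
Numerically: E[X] ≈ 110.4117.

E[X] = C(51,7)·2^(1−C(7,2)) = 28943775/262144 ≈ 110.4117.


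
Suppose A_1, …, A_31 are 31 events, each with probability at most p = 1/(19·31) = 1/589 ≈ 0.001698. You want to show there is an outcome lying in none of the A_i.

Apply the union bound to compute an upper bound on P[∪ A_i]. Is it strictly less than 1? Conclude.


Union bound: P[∪_{i=1}^{31} A_i] ≤ Σ_i P[A_i] ≤ 31·p = 31·(1/589) = 1/19.
Numerically: 1/19 ≈ 0.052632.
Is 1/19 < 1? YES.
Since P[∪ A_i] ≤ 1/19 < 1, the complement has P[∩ A_i^c] ≥ 1 − 1/19 = 18/19 > 0, so some outcome avoids every A_i.

31·p = 1/19 ≈ 0.052632; existence CERTIFIED by the union bound.


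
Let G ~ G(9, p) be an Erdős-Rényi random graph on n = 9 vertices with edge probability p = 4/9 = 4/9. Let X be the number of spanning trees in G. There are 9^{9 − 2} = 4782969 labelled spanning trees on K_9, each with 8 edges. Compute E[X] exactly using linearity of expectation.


K_9 has 9^{9 − 2} = 4782969 labelled spanning trees.
For each such spanning tree H, let X_H = 1 if all 8 edges of H are present in G. Then P[X_H = 1] = p^{8} = (4/9)^{8} = 65536/43046721.
By linearity: E[X] = Σ_H E[X_H] = 4782969 · p^{8} = 4782969 · 65536/43046721 = 65536/9.
Numerically: E[X] ≈ 7281.8.

E[X] = 4782969 · (4/9)^{8} = 65536/9 ≈ 7281.8.


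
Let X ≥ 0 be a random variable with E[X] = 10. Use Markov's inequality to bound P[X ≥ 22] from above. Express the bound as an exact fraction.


μ = E[X] = 10, a = 22.
Markov: P[X ≥ 22] ≤ μ/a = (10)/22 = 5/11.
Numerically: ≈ 0.4545.
(Since a = 22 > μ = 10.0000, the bound 5/11 is < 1 and informative.)

P[X ≥ 22] ≤ 5/11 ≈ 0.4545.


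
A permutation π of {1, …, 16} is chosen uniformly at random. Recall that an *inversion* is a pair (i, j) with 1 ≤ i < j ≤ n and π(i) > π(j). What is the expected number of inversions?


Write X = Σ X_I over the C(16, 2) = 120 pairs i < j, with X_I the indicator of one inversion.
There are 120 indicators.
For each fixed pair i < j, the values π(i) and π(j) are two distinct elements of {1, …, 16} in uniformly random order; by symmetry P[π(i) > π(j)] = 1/2.
By linearity: E[X] = 120 · (1/2) = C(16, 2) · (1/2) = 120/2 = 60 ≈ 60.000.

E[X] = 60 = 60.000.


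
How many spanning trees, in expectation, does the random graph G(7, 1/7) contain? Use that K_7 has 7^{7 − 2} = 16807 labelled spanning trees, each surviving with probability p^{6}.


K_7 has 7^{7 − 2} = 16807 labelled spanning trees.
For each such spanning tree H, let X_H = 1 if all 6 edges of H are present in G. Then P[X_H = 1] = p^{6} = (1/7)^{6} = 1/117649.
By linearity of expectation: E[X] = Σ_H E[X_H] = 16807 · p^{6} = 16807 · 1/117649 = 1/7.
Numerically: E[X] ≈ 0.142857.

E[X] = 16807 · (1/7)^{6} = 1/7 ≈ 0.142857.


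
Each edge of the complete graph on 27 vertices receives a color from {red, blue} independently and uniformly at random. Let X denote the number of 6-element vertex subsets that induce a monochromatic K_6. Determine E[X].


Let X = Σ_S X_S over the C(27, 6) = 296010 subsets S of size 6, where X_S = 1 if the K_6 on S is monochromatic.
For a fixed S, the K_6 on S has C(6, 2) = 15 edges. P[all 15 edges red] = (1/2)^15, and likewise for blue, so P[monochromatic] = 2·(1/2)^15 = 2^{1 − 15} = 1/16384.
By linearity of expectation: E[X] = C(27, 6) · 2^{1 − 15} = 296010 · 1/16384 = 148005/8192.
Numerically: E[X] ≈ 18.067017.

E[X] = C(27,6)·2^(1−C(6,2)) = 148005/8192 ≈ 18.067017.


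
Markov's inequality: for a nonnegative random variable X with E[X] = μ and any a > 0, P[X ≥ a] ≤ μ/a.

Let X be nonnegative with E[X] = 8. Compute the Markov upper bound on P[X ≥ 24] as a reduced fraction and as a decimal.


μ = E[X] = 8, a = 24.
Markov: P[X ≥ 24] ≤ μ/a = (8)/24 = 1/3.
Numerically: ≈ 0.333.
(Since a = 24 > μ = 8.000, the bound 1/3 is < 1 and informative.)

P[X ≥ 24] ≤ 1/3 ≈ 0.333.


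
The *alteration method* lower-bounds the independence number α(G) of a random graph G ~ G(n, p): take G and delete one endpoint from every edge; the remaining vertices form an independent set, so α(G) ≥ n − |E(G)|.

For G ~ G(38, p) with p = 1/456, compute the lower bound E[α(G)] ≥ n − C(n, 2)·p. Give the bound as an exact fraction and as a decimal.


E[|E(G)|] = C(38, 2)·p = 703 · (1/456) = 37/24.
E[α(G)] ≥ n − E[|E(G)|] = 38 − 37/24 = 875/24.
Numerically: ≈ 36.458.
(This is only a lower bound; the true E[α(G)] may be larger.)

E[α(G)] ≥ 875/24 ≈ 36.458.


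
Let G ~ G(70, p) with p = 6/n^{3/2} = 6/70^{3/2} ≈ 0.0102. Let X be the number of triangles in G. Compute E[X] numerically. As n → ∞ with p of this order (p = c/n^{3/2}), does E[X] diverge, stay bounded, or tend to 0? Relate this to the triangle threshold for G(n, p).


Number of potential triangles: C(70, 3) = 54740.
Each occurs with probability p³ ≈ (0.0102)³ ≈ 1.07526e-06.
By linearity: E[X] = C(70, 3)·p³ ≈ 54740 · 1.07526e-06 ≈ 0.059.
Since α = 3/2 > 1, p = c/n^{3/2} = o(1/n) is below the triangle threshold p ~ 1/n. Asymptotically E[X] ~ (c³/6)·n^{3(1−α)} = (6³/6)·n^{-1.5} → 0, so by Markov's inequality G has no triangles w.h.p.

E[X] ≈ 0.059; in regime p = Θ(1/n^{3/2}) E[X] tends to 0 (below the triangle threshold p ~ 1/n).


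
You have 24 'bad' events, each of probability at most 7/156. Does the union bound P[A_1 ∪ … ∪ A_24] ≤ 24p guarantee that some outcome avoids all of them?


Union bound: P[∪_{i=1}^{24} A_i] ≤ Σ_i P[A_i] ≤ 24·p = 24·(7/156) = 14/13.
Numerically: 14/13 ≈ 1.07692.
Is 14/13 < 1? NO.
Since the bound 14/13 is ≥ 1, the union bound is uninformative here; it does NOT by itself certify existence.

24·p = 14/13 ≈ 1.07692; existence NOT certified by the union bound.


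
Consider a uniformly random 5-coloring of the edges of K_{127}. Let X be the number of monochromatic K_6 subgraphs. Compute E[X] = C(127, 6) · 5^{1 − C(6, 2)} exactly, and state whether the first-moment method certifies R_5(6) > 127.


E[X] = C(127, 6) · 5^{1 − 15} = 5169379425 · 5^{−14} = 5169379425/6103515625.
As a reduced fraction: E[X] = 206775177/244140625 ≈ 0.847.
Is E[X] < 1? YES.
Since E[X] < 1, there exists a 5-coloring of K_{127} with no monochromatic K_6; hence R_5(6) > 127.

E[X] = 206775177/244140625 ≈ 0.847; E[X] < 1, so R_5(6) > 127.


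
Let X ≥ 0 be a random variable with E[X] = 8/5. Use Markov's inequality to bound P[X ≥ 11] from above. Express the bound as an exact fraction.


μ = E[X] = 8/5, a = 11.
Markov: P[X ≥ 11] ≤ μ/a = (8/5)/11 = 8/55.
Numerically: ≈ 0.145.
(Since a = 11 > μ = 1.600, the bound 8/55 is < 1 and informative.)

P[X ≥ 11] ≤ 8/55 ≈ 0.145.


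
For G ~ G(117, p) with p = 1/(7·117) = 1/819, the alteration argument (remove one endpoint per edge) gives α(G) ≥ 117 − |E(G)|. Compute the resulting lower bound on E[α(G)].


E[|E(G)|] = C(117, 2)·p = 6786 · (1/819) = 58/7.
E[α(G)] ≥ n − E[|E(G)|] = 117 − 58/7 = 761/7.
Numerically: ≈ 108.714286.
(This is only a lower bound; the true E[α(G)] may be larger.)

E[α(G)] ≥ 761/7 ≈ 108.714286.


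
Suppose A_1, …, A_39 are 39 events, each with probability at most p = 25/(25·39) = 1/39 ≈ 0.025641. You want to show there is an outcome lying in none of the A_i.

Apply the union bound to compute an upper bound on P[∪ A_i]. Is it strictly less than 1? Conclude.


Union bound: P[∪_{i=1}^{39} A_i] ≤ Σ_i P[A_i] ≤ 39·p = 39·(1/39) = 1.
Numerically: 1 ≈ 1.000000.
Is 1 < 1? NO.
Since the bound 1 is ≥ 1, the union bound is uninformative here; it does NOT by itself certify existence.

39·p = 1 ≈ 1.000000; existence NOT certified by the union bound.


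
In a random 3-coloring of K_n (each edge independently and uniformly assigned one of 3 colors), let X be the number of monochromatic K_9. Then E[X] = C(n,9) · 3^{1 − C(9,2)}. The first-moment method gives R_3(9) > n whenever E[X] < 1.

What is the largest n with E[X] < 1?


We need C(n, 9) · 3^{1 − 36} < 1, i.e. C(n, 9) < 3^{36 − 1} = 50031545098999707.
Check values of n near the boundary:
  n = 295: C(295, 9) = 41221140106119260; 41221140106119260 < 50031545098999707? YES
  n = 296: C(296, 9) = 42513789098994080; 42513789098994080 < 50031545098999707? YES
  n = 297: C(297, 9) = 43842345008337645; 43842345008337645 < 50031545098999707? YES
  n = 298: C(298, 9) = 45207677551849890; 45207677551849890 < 50031545098999707? YES
  n = 299: C(299, 9) = 46610674441390059; 46610674441390059 < 50031545098999707? YES
  n = 300: C(300, 9) = 48052241692154700; 48052241692154700 < 50031545098999707? YES
  n = 301: C(301, 9) = 49533303936090975; 49533303936090975 < 50031545098999707? YES
  n = 302: C(302, 9) = 51054804739588650; 51054804739588650 < 50031545098999707? NO
  n = 303: C(303, 9) = 52617706925494425; 52617706925494425 < 50031545098999707? NO
The largest n with C(n, 9) < 50031545098999707 is n = 301 (where E[X] = 16511101312030325/16677181699666569 ≈ 0.990041). Hence R_3(9) > 301, i.e. R_3(9) ≥ 302.

Largest n = 301; hence R_3(9) > 301.


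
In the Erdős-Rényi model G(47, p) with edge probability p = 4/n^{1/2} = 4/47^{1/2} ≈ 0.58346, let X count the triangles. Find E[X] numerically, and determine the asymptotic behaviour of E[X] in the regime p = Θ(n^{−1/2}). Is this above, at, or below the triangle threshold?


Number of potential triangles: C(47, 3) = 16215.
Each occurs with probability p³ ≈ (0.58346)³ ≈ 1.9862467e-01.
By linearity: E[X] = C(47, 3)·p³ ≈ 16215 · 1.9862467e-01 ≈ 3220.69901.
Since α = 1/2 < 1, p = c/n^{1/2} ≫ 1/n is above the triangle threshold p ~ 1/n. Asymptotically E[X] ~ (c³/6)·n^{3(1−α)} = (4³/6)·n^{1.5} → ∞; triangles are abundant w.h.p.

E[X] ≈ 3220.69901; in regime p = Θ(1/n^{1/2}) E[X] diverges (above the triangle threshold p ~ 1/n).


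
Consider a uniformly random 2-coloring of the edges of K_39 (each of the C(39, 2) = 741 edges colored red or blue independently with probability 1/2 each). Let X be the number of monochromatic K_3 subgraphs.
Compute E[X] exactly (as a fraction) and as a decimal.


Let X = Σ_S X_S over the C(39, 3) = 9139 subsets S of size 3, where X_S = 1 if the K_3 on S is monochromatic.
For a fixed S, the K_3 on S has C(3, 2) = 3 edges. P[all 3 edges red] = (1/2)^3, and likewise for blue, so P[monochromatic] = 2·(1/2)^3 = 2^{1 − 3} = 1/4.
By linearity: E[X] = C(39, 3) · 2^{1 − 3} = 9139 · 1/4 = 9139/4.
Numerically: E[X] ≈ 2284.750000.

E[X] = C(39,3)·2^(1−C(3,2)) = 9139/4 ≈ 2284.750000.


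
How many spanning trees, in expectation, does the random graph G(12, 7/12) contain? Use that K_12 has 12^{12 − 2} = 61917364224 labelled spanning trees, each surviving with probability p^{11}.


K_12 has 12^{12 − 2} = 61917364224 labelled spanning trees.
For each such spanning tree H, let X_H = 1 if all 11 edges of H are present in G. Then P[X_H = 1] = p^{11} = (7/12)^{11} = 1977326743/743008370688.
By linearity of expectation: E[X] = Σ_H E[X_H] = 61917364224 · p^{11} = 61917364224 · 1977326743/743008370688 = 1977326743/12.
Numerically: E[X] ≈ 1.6478e+08.

E[X] = 61917364224 · (7/12)^{11} = 1977326743/12 ≈ 1.6478e+08.


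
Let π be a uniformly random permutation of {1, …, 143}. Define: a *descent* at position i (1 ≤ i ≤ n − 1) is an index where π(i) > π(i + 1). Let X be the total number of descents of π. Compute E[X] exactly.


Write X = Σ X_I over i = 1, …, 142, with X_I the indicator of one descent.
There are 142 indicators.
For each fixed i, the pair (π(i), π(i+1)) is a uniformly random ordered pair of distinct values from {1, …, 143}; by symmetry P[π(i) > π(i+1)] = 1/2.
By linearity: E[X] = 142 · (1/2) = (143 − 1) · (1/2) = 71 ≈ 71.000000.

E[X] = 71 = 71.000000.


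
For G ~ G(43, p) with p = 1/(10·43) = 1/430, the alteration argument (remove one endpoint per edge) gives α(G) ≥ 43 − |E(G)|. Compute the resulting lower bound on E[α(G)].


E[|E(G)|] = C(43, 2)·p = 903 · (1/430) = 21/10.
E[α(G)] ≥ n − E[|E(G)|] = 43 − 21/10 = 409/10.
Numerically: ≈ 40.90000.
(This is only a lower bound; the true E[α(G)] may be larger.)

E[α(G)] ≥ 409/10 ≈ 40.90000.


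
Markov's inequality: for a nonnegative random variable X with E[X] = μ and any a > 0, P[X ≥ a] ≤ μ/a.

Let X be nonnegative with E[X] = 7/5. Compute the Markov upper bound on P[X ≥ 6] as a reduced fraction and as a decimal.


μ = E[X] = 7/5, a = 6.
Markov: P[X ≥ 6] ≤ μ/a = (7/5)/6 = 7/30.
Numerically: ≈ 0.23333.
(Since a = 6 > μ = 1.40000, the bound 7/30 is < 1 and informative.)

P[X ≥ 6] ≤ 7/30 ≈ 0.23333.


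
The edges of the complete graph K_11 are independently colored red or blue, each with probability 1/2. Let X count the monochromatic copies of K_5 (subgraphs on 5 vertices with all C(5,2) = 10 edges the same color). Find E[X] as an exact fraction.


Let X = Σ_S X_S over the C(11, 5) = 462 subsets S of size 5, where X_S = 1 if the K_5 on S is monochromatic.
For a fixed S, the K_5 on S has C(5, 2) = 10 edges. P[all 10 edges red] = (1/2)^10, and likewise for blue, so P[monochromatic] = 2·(1/2)^10 = 2^{1 − 10} = 1/512.
By linearity of expectation: E[X] = C(11, 5) · 2^{1 − 10} = 462 · 1/512 = 231/256.
Numerically: E[X] ≈ 0.902344.

E[X] = C(11,5)·2^(1−C(5,2)) = 231/256 ≈ 0.902344.


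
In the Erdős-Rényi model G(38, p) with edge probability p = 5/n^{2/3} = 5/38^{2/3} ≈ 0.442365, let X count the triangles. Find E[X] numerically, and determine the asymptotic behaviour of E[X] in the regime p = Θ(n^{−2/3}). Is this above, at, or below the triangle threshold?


Number of potential triangles: C(38, 3) = 8436.
Each occurs with probability p³ ≈ (0.442365)³ ≈ 8.65650970e-02.
By linearity: E[X] = C(38, 3)·p³ ≈ 8436 · 8.65650970e-02 ≈ 730.263158.
Since α = 2/3 < 1, p = c/n^{2/3} ≫ 1/n is above the triangle threshold p ~ 1/n. Asymptotically E[X] ~ (c³/6)·n^{3(1−α)} = (5³/6)·n^{1} → ∞; triangles are abundant w.h.p.

E[X] ≈ 730.263158; in regime p = Θ(1/n^{2/3}) E[X] diverges (above the triangle threshold p ~ 1/n).


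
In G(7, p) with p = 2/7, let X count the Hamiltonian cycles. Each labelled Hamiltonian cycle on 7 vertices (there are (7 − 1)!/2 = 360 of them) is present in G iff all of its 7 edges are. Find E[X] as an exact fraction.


K_7 has (7 − 1)!/2 = 360 labelled Hamiltonian cycles.
For each such Hamiltonian cycle H, let X_H = 1 if all 7 edges of H are present in G. Then P[X_H = 1] = p^{7} = (2/7)^{7} = 128/823543.
Summing the indicators: E[X] = Σ_H E[X_H] = 360 · p^{7} = 360 · 128/823543 = 46080/823543.
Numerically: E[X] ≈ 0.055953.

E[X] = 360 · (2/7)^{7} = 46080/823543 ≈ 0.055953.


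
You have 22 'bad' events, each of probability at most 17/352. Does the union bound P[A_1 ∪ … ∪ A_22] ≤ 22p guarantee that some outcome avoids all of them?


Union bound: P[∪_{i=1}^{22} A_i] ≤ Σ_i P[A_i] ≤ 22·p = 22·(17/352) = 17/16.
Numerically: 17/16 ≈ 1.06250.
Is 17/16 < 1? NO.
Since the bound 17/16 is ≥ 1, the union bound is uninformative here; it does NOT by itself certify existence.

22·p = 17/16 ≈ 1.06250; existence NOT certified by the union bound.


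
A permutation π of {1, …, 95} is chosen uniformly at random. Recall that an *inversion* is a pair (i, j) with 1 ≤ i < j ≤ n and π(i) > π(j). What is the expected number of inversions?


Write X = Σ X_I over the C(95, 2) = 4465 pairs i < j, with X_I the indicator of one inversion.
There are 4465 indicators.
For each fixed pair i < j, the values π(i) and π(j) are two distinct elements of {1, …, 95} in uniformly random order; by symmetry P[π(i) > π(j)] = 1/2.
By linearity: E[X] = 4465 · (1/2) = C(95, 2) · (1/2) = 4465/2 = 4465/2 ≈ 2232.5000.

E[X] = 4465/2 = 2232.5000.


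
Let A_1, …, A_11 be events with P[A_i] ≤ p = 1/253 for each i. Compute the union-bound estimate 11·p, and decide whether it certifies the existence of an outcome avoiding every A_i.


Union bound: P[∪_{i=1}^{11} A_i] ≤ Σ_i P[A_i] ≤ 11·p = 11·(1/253) = 1/23.
Numerically: 1/23 ≈ 0.04348.
Is 1/23 < 1? YES.
Since P[∪ A_i] ≤ 1/23 < 1, the complement has P[∩ A_i^c] ≥ 1 − 1/23 = 22/23 > 0, so some outcome avoids every A_i.

11·p = 1/23 ≈ 0.04348; existence CERTIFIED by the union bound.


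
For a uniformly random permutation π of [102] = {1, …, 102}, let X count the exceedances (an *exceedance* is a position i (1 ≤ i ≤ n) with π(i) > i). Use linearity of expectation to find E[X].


Write X = Σ_{i=1}^{102} X_i, where X_i = 1_{π(i) > i}.
For each fixed i, π(i) is uniform over {1, …, 102} (marginal of a uniform permutation), so P[π(i) > i] = (n − i)/n. Summing: Σ_{i=1}^{102} (n − i)/n = (0 + 1 + … + 101)/102 = 102(102 − 1)/(2·102) = (102 − 1)/2.
Hence E[X] = Σ_{i=1}^{102} (102 − i)/102 = 101/2 ≈ 50.500000.

E[X] = 101/2 = 50.500000.


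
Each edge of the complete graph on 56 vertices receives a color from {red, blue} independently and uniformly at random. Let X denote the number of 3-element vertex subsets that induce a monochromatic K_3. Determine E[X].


Let X = Σ_S X_S over the C(56, 3) = 27720 subsets S of size 3, where X_S = 1 if the K_3 on S is monochromatic.
For a fixed S, the K_3 on S has C(3, 2) = 3 edges. P[all 3 edges red] = (1/2)^3, and likewise for blue, so P[monochromatic] = 2·(1/2)^3 = 2^{1 − 3} = 1/4.
By linearity: E[X] = C(56, 3) · 2^{1 − 3} = 27720 · 1/4 = 6930.
Numerically: E[X] ≈ 6930.000.

E[X] = C(56,3)·2^(1−C(3,2)) = 6930 ≈ 6930.000.


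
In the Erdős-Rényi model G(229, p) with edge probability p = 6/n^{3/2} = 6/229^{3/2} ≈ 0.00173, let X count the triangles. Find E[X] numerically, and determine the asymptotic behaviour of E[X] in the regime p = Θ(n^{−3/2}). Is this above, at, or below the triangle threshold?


Number of potential triangles: C(229, 3) = 1975354.
Each occurs with probability p³ ≈ (0.00173)³ ≈ 5.19032e-09.
By linearity: E[X] = C(229, 3)·p³ ≈ 1975354 · 5.19032e-09 ≈ 0.010.
Since α = 3/2 > 1, p = c/n^{3/2} = o(1/n) is below the triangle threshold p ~ 1/n. Asymptotically E[X] ~ (c³/6)·n^{3(1−α)} = (6³/6)·n^{-1.5} → 0, so by Markov's inequality G has no triangles w.h.p.

E[X] ≈ 0.010; in regime p = Θ(1/n^{3/2}) E[X] tends to 0 (below the triangle threshold p ~ 1/n).


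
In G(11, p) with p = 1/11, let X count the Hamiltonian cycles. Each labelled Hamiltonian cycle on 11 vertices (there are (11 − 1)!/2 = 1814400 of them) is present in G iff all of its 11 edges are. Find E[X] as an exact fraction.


K_11 has (11 − 1)!/2 = 1814400 labelled Hamiltonian cycles.
For each such Hamiltonian cycle H, let X_H = 1 if all 11 edges of H are present in G. Then P[X_H = 1] = p^{11} = (1/11)^{11} = 1/285311670611.
By linearity of expectation: E[X] = Σ_H E[X_H] = 1814400 · p^{11} = 1814400 · 1/285311670611 = 1814400/285311670611.
Numerically: E[X] ≈ 6.35936e-06.

E[X] = 1814400 · (1/11)^{11} = 1814400/285311670611 ≈ 6.35936e-06.


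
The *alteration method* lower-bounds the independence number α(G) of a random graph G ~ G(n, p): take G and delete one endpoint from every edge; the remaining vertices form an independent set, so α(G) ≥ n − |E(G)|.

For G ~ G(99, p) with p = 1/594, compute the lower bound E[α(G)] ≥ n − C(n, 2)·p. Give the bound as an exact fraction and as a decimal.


E[|E(G)|] = C(99, 2)·p = 4851 · (1/594) = 49/6.
E[α(G)] ≥ n − E[|E(G)|] = 99 − 49/6 = 545/6.
Numerically: ≈ 90.833.
(This is only a lower bound; the true E[α(G)] may be larger.)

E[α(G)] ≥ 545/6 ≈ 90.833.


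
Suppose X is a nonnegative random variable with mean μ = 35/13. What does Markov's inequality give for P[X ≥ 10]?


μ = E[X] = 35/13, a = 10.
Markov: P[X ≥ 10] ≤ μ/a = (35/13)/10 = 7/26.
Numerically: ≈ 0.2692.
(Since a = 10 > μ = 2.6923, the bound 7/26 is < 1 and informative.)

P[X ≥ 10] ≤ 7/26 ≈ 0.2692.


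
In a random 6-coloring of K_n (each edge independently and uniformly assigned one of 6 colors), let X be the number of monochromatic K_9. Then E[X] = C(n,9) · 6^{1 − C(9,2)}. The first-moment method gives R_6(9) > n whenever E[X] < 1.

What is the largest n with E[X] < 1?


We need C(n, 9) · 6^{1 − 36} < 1, i.e. C(n, 9) < 6^{36 − 1} = 1719070799748422591028658176.
Check values of n near the boundary:
  n = 4404: C(4404, 9) = 1703375445537161676647015880; 1703375445537161676647015880 < 1719070799748422591028658176? YES
  n = 4405: C(4405, 9) = 1706862792900636302463627150; 1706862792900636302463627150 < 1719070799748422591028658176? YES
  n = 4406: C(4406, 9) = 1710356485221788389505285700; 1710356485221788389505285700 < 1719070799748422591028658176? YES
  n = 4407: C(4407, 9) = 1713856532599459170657070050; 1713856532599459170657070050 < 1719070799748422591028658176? YES
  n = 4408: C(4408, 9) = 1717362945146264156457459600; 1717362945146264156457459600 < 1719070799748422591028658176? YES
  n = 4409: C(4409, 9) = 1720875732988608787686577131; 1720875732988608787686577131 < 1719070799748422591028658176? NO
The largest n with C(n, 9) < 1719070799748422591028658176 is n = 4408 (where E[X] = 35778394690547169926197075/35813974994758803979763712 ≈ 0.999). Hence R_6(9) > 4408, i.e. R_6(9) ≥ 4409.

Largest n = 4408; hence R_6(9) > 4408.


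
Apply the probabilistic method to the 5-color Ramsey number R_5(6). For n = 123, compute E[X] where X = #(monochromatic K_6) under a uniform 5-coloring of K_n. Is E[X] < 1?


E[X] = C(123, 6) · 5^{1 − 15} = 4249404082 · 5^{−14} = 4249404082/6103515625.
As a reduced fraction: E[X] = 4249404082/6103515625 ≈ 0.696222.
Is E[X] < 1? YES.
Since E[X] < 1, there exists a 5-coloring of K_{123} with no monochromatic K_6; hence R_5(6) > 123.

E[X] = 4249404082/6103515625 ≈ 0.696222; E[X] < 1, so R_5(6) > 123.


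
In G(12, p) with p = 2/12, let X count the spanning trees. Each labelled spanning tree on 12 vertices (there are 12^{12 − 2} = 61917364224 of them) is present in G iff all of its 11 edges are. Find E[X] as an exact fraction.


K_12 has 12^{12 − 2} = 61917364224 labelled spanning trees.
For each such spanning tree H, let X_H = 1 if all 11 edges of H are present in G. Then P[X_H = 1] = p^{11} = (1/6)^{11} = 1/362797056.
By linearity: E[X] = Σ_H E[X_H] = 61917364224 · p^{11} = 61917364224 · 1/362797056 = 512/3.
Numerically: E[X] ≈ 170.67.

E[X] = 61917364224 · (1/6)^{11} = 512/3 ≈ 170.67.


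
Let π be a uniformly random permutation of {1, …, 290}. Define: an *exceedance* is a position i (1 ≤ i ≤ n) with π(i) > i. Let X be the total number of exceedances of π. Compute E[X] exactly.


Write X = Σ_{i=1}^{290} X_i, where X_i = 1_{π(i) > i}.
For each fixed i, π(i) is uniform over {1, …, 290} (marginal of a uniform permutation), so P[π(i) > i] = (n − i)/n. Summing: Σ_{i=1}^{290} (n − i)/n = (0 + 1 + … + 289)/290 = 290(290 − 1)/(2·290) = (290 − 1)/2.
Hence E[X] = Σ_{i=1}^{290} (290 − i)/290 = 289/2 ≈ 144.500.

E[X] = 289/2 = 144.500.


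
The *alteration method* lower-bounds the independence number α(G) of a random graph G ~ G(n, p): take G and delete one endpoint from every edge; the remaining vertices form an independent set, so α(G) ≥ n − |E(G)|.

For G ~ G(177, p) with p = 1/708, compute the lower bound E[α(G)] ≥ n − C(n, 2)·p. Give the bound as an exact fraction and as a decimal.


E[|E(G)|] = C(177, 2)·p = 15576 · (1/708) = 22.
E[α(G)] ≥ n − E[|E(G)|] = 177 − 22 = 155.
Numerically: ≈ 155.0000.
(This is only a lower bound; the true E[α(G)] may be larger.)

E[α(G)] ≥ 155 ≈ 155.0000.


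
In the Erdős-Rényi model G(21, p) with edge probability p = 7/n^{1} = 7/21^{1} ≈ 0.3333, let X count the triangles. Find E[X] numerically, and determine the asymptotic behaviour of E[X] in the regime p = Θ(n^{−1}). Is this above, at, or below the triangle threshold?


Number of potential triangles: C(21, 3) = 1330.
Each occurs with probability p³ ≈ (0.3333)³ ≈ 3.703704e-02.
By linearity: E[X] = C(21, 3)·p³ ≈ 1330 · 3.703704e-02 ≈ 49.2593.
Here α = 1, so p = 7/n is exactly at the triangle threshold p ~ 1/n. Asymptotically E[X] → c³/6 = 7³/6 = 343/6 ≈ 57.1667, a bounded constant. In this regime the triangle count is asymptotically Poisson(c³/6).

E[X] ≈ 49.2593; in regime p = Θ(1/n^{1}) E[X] stays bounded (at the triangle threshold p ~ 1/n).


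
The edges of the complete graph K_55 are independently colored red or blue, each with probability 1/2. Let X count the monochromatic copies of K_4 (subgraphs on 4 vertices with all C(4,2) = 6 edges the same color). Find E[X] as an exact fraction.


Let X = Σ_S X_S over the C(55, 4) = 341055 subsets S of size 4, where X_S = 1 if the K_4 on S is monochromatic.
For a fixed S, the K_4 on S has C(4, 2) = 6 edges. P[all 6 edges red] = (1/2)^6, and likewise for blue, so P[monochromatic] = 2·(1/2)^6 = 2^{1 − 6} = 1/32.
Summing: E[X] = C(55, 4) · 2^{1 − 6} = 341055 · 1/32 = 341055/32.
Numerically: E[X] ≈ 10657.969.

E[X] = C(55,4)·2^(1−C(4,2)) = 341055/32 ≈ 10657.969.


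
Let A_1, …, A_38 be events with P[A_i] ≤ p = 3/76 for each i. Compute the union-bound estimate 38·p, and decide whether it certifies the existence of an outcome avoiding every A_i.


Union bound: P[∪_{i=1}^{38} A_i] ≤ Σ_i P[A_i] ≤ 38·p = 38·(3/76) = 3/2.
Numerically: 3/2 ≈ 1.500.
Is 3/2 < 1? NO.
Since the bound 3/2 is ≥ 1, the union bound is uninformative here; it does NOT by itself certify existence.

38·p = 3/2 ≈ 1.500; existence NOT certified by the union bound.


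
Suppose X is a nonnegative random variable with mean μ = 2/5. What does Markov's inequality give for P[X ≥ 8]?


μ = E[X] = 2/5, a = 8.
Markov: P[X ≥ 8] ≤ μ/a = (2/5)/8 = 1/20.
Numerically: ≈ 0.05000.
(Since a = 8 > μ = 0.40000, the bound 1/20 is < 1 and informative.)

P[X ≥ 8] ≤ 1/20 ≈ 0.05000.


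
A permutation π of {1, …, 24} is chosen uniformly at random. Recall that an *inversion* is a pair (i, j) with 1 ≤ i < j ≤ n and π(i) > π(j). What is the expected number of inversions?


Write X = Σ X_I over the C(24, 2) = 276 pairs i < j, with X_I the indicator of one inversion.
There are 276 indicators.
For each fixed pair i < j, the values π(i) and π(j) are two distinct elements of {1, …, 24} in uniformly random order; by symmetry P[π(i) > π(j)] = 1/2.
By linearity: E[X] = 276 · (1/2) = C(24, 2) · (1/2) = 276/2 = 138 ≈ 138.000000.

E[X] = 138 = 138.000000.


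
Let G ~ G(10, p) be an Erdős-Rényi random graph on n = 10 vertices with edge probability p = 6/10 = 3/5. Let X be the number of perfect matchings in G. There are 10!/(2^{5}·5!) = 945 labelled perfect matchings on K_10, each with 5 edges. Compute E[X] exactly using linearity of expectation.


K_10 has 10!/(2^{5}·5!) = 945 labelled perfect matchings.
For each such perfect matching H, let X_H = 1 if all 5 edges of H are present in G. Then P[X_H = 1] = p^{5} = (3/5)^{5} = 243/3125.
Summing the indicators: E[X] = Σ_H E[X_H] = 945 · p^{5} = 945 · 243/3125 = 45927/625.
Numerically: E[X] ≈ 73.5.

E[X] = 945 · (3/5)^{5} = 45927/625 ≈ 73.5.


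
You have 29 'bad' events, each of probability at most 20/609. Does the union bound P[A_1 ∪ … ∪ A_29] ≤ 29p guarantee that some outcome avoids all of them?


Union bound: P[∪_{i=1}^{29} A_i] ≤ Σ_i P[A_i] ≤ 29·p = 29·(20/609) = 20/21.
Numerically: 20/21 ≈ 0.9523810.
Is 20/21 < 1? YES.
Since P[∪ A_i] ≤ 20/21 < 1, the complement has P[∩ A_i^c] ≥ 1 − 20/21 = 1/21 > 0, so some outcome avoids every A_i.

29·p = 20/21 ≈ 0.9523810; existence CERTIFIED by the union bound.


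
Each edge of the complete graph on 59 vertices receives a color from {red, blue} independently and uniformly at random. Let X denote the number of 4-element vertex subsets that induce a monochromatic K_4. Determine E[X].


Let X = Σ_S X_S over the C(59, 4) = 455126 subsets S of size 4, where X_S = 1 if the K_4 on S is monochromatic.
For a fixed S, the K_4 on S has C(4, 2) = 6 edges. P[all 6 edges red] = (1/2)^6, and likewise for blue, so P[monochromatic] = 2·(1/2)^6 = 2^{1 − 6} = 1/32.
By linearity: E[X] = C(59, 4) · 2^{1 − 6} = 455126 · 1/32 = 227563/16.
Numerically: E[X] ≈ 14222.6875.

E[X] = C(59,4)·2^(1−C(4,2)) = 227563/16 ≈ 14222.6875.


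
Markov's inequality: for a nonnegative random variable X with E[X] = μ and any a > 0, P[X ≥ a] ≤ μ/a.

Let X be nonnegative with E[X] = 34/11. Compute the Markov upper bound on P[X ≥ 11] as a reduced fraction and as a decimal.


μ = E[X] = 34/11, a = 11.
Markov: P[X ≥ 11] ≤ μ/a = (34/11)/11 = 34/121.
Numerically: ≈ 0.28099.
(Since a = 11 > μ = 3.09091, the bound 34/121 is < 1 and informative.)

P[X ≥ 11] ≤ 34/121 ≈ 0.28099.


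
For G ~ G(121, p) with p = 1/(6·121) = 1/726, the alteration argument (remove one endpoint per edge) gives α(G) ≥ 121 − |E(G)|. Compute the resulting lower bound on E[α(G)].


E[|E(G)|] = C(121, 2)·p = 7260 · (1/726) = 10.
E[α(G)] ≥ n − E[|E(G)|] = 121 − 10 = 111.
Numerically: ≈ 111.000.
(This is only a lower bound; the true E[α(G)] may be larger.)

E[α(G)] ≥ 111 ≈ 111.000.


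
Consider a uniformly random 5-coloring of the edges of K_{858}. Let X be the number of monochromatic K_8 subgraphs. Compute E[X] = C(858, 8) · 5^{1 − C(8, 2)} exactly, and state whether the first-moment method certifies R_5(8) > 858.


E[X] = C(858, 8) · 5^{1 − 28} = 7049584530256467771 · 5^{−27} = 7049584530256467771/7450580596923828125.
As a reduced fraction: E[X] = 7049584530256467771/7450580596923828125 ≈ 0.94618.
Is E[X] < 1? YES.
Since E[X] < 1, there exists a 5-coloring of K_{858} with no monochromatic K_8; hence R_5(8) > 858.

E[X] = 7049584530256467771/7450580596923828125 ≈ 0.94618; E[X] < 1, so R_5(8) > 858.


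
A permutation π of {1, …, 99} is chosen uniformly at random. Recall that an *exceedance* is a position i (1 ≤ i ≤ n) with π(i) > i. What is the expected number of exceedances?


Write X = Σ_{i=1}^{99} X_i, where X_i = 1_{π(i) > i}.
For each fixed i, π(i) is uniform over {1, …, 99} (marginal of a uniform permutation), so P[π(i) > i] = (n − i)/n. Summing: Σ_{i=1}^{99} (n − i)/n = (0 + 1 + … + 98)/99 = 99(99 − 1)/(2·99) = (99 − 1)/2.
Hence E[X] = Σ_{i=1}^{99} (99 − i)/99 = 49 ≈ 49.000.

E[X] = 49 = 49.000.


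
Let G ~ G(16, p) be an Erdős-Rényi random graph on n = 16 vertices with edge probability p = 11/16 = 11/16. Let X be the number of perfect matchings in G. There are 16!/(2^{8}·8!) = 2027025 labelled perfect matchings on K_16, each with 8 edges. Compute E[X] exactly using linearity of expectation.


K_16 has 16!/(2^{8}·8!) = 2027025 labelled perfect matchings.
For each such perfect matching H, let X_H = 1 if all 8 edges of H are present in G. Then P[X_H = 1] = p^{8} = (11/16)^{8} = 214358881/4294967296.
By linearity of expectation: E[X] = Σ_H E[X_H] = 2027025 · p^{8} = 2027025 · 214358881/4294967296 = 434510810759025/4294967296.
Numerically: E[X] ≈ 101167.

E[X] = 2027025 · (11/16)^{8} = 434510810759025/4294967296 ≈ 101167.


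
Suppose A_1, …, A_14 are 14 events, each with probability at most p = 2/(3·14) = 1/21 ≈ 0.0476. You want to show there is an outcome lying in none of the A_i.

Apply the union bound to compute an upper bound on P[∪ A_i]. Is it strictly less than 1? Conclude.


Union bound: P[∪_{i=1}^{14} A_i] ≤ Σ_i P[A_i] ≤ 14·p = 14·(1/21) = 2/3.
Numerically: 2/3 ≈ 0.6667.
Is 2/3 < 1? YES.
Since P[∪ A_i] ≤ 2/3 < 1, the complement has P[∩ A_i^c] ≥ 1 − 2/3 = 1/3 > 0, so some outcome avoids every A_i.

14·p = 2/3 ≈ 0.6667; existence CERTIFIED by the union bound.


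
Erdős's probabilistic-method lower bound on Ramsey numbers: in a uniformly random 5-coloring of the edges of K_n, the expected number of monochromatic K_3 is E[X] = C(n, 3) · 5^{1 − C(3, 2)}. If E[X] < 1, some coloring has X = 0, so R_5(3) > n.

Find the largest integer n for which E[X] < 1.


We need C(n, 3) · 5^{1 − 3} < 1, i.e. C(n, 3) < 5^{3 − 1} = 25.
Check values of n near the boundary:
  n = 3: C(3, 3) = 1; 1 < 25? YES
  n = 4: C(4, 3) = 4; 4 < 25? YES
  n = 5: C(5, 3) = 10; 10 < 25? YES
  n = 6: C(6, 3) = 20; 20 < 25? YES
  n = 7: C(7, 3) = 35; 35 < 25? NO
  n = 8: C(8, 3) = 56; 56 < 25? NO
  n = 9: C(9, 3) = 84; 84 < 25? NO
The largest n with C(n, 3) < 25 is n = 6 (where E[X] = 4/5 ≈ 0.8000000). Hence R_5(3) > 6, i.e. R_5(3) ≥ 7.

Largest n = 6; hence R_5(3) > 6.


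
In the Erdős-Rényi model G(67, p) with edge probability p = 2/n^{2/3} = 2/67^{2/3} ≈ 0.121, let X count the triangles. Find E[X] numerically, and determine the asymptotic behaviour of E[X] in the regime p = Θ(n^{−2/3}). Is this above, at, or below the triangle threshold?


Number of potential triangles: C(67, 3) = 47905.
Each occurs with probability p³ ≈ (0.121)³ ≈ 1.78213e-03.
By linearity: E[X] = C(67, 3)·p³ ≈ 47905 · 1.78213e-03 ≈ 85.373.
Since α = 2/3 < 1, p = c/n^{2/3} ≫ 1/n is above the triangle threshold p ~ 1/n. Asymptotically E[X] ~ (c³/6)·n^{3(1−α)} = (2³/6)·n^{1} → ∞; triangles are abundant w.h.p.

E[X] ≈ 85.373; in regime p = Θ(1/n^{2/3}) E[X] diverges (above the triangle threshold p ~ 1/n).


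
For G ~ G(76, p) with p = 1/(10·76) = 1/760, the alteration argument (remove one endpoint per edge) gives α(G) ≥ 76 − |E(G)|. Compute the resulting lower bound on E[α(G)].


E[|E(G)|] = C(76, 2)·p = 2850 · (1/760) = 15/4.
E[α(G)] ≥ n − E[|E(G)|] = 76 − 15/4 = 289/4.
Numerically: ≈ 72.250000.
(This is only a lower bound; the true E[α(G)] may be larger.)

E[α(G)] ≥ 289/4 ≈ 72.250000.


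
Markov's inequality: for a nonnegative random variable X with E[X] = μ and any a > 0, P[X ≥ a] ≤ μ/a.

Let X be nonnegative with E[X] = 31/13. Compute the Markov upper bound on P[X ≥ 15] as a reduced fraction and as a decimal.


μ = E[X] = 31/13, a = 15.
Markov: P[X ≥ 15] ≤ μ/a = (31/13)/15 = 31/195.
Numerically: ≈ 0.159.
(Since a = 15 > μ = 2.385, the bound 31/195 is < 1 and informative.)

P[X ≥ 15] ≤ 31/195 ≈ 0.159.


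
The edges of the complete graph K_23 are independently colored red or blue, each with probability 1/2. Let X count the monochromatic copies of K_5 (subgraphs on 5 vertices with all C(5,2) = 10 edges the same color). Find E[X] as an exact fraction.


Let X = Σ_S X_S over the C(23, 5) = 33649 subsets S of size 5, where X_S = 1 if the K_5 on S is monochromatic.
For a fixed S, the K_5 on S has C(5, 2) = 10 edges. P[all 10 edges red] = (1/2)^10, and likewise for blue, so P[monochromatic] = 2·(1/2)^10 = 2^{1 − 10} = 1/512.
By linearity: E[X] = C(23, 5) · 2^{1 − 10} = 33649 · 1/512 = 33649/512.
Numerically: E[X] ≈ 65.72070.

E[X] = C(23,5)·2^(1−C(5,2)) = 33649/512 ≈ 65.72070.


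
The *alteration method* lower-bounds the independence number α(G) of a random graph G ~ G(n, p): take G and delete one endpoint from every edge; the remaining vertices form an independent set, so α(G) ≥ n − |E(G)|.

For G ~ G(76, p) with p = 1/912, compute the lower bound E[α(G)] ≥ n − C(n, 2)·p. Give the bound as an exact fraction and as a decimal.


E[|E(G)|] = C(76, 2)·p = 2850 · (1/912) = 25/8.
E[α(G)] ≥ n − E[|E(G)|] = 76 − 25/8 = 583/8.
Numerically: ≈ 72.8750.
(This is only a lower bound; the true E[α(G)] may be larger.)

E[α(G)] ≥ 583/8 ≈ 72.8750.


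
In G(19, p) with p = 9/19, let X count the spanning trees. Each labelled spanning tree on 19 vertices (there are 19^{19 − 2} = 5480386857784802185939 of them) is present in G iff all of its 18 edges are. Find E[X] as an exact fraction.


K_19 has 19^{19 − 2} = 5480386857784802185939 labelled spanning trees.
For each such spanning tree H, let X_H = 1 if all 18 edges of H are present in G. Then P[X_H = 1] = p^{18} = (9/19)^{18} = 150094635296999121/104127350297911241532841.
By linearity: E[X] = Σ_H E[X_H] = 5480386857784802185939 · p^{18} = 5480386857784802185939 · 150094635296999121/104127350297911241532841 = 150094635296999121/19.
Numerically: E[X] ≈ 7.89972e+15.

E[X] = 5480386857784802185939 · (9/19)^{18} = 150094635296999121/19 ≈ 7.89972e+15.


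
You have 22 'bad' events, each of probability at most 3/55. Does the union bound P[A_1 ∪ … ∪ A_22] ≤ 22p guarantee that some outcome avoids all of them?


Union bound: P[∪_{i=1}^{22} A_i] ≤ Σ_i P[A_i] ≤ 22·p = 22·(3/55) = 6/5.
Numerically: 6/5 ≈ 1.2000000.
Is 6/5 < 1? NO.
Since the bound 6/5 is ≥ 1, the union bound is uninformative here; it does NOT by itself certify existence.

22·p = 6/5 ≈ 1.2000000; existence NOT certified by the union bound.


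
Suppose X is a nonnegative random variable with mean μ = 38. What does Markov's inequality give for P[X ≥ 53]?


μ = E[X] = 38, a = 53.
Markov: P[X ≥ 53] ≤ μ/a = (38)/53 = 38/53.
Numerically: ≈ 0.716981.
(Since a = 53 > μ = 38.000000, the bound 38/53 is < 1 and informative.)

P[X ≥ 53] ≤ 38/53 ≈ 0.716981.


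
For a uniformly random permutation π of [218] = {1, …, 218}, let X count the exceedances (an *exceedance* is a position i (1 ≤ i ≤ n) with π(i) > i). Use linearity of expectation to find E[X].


Write X = Σ_{i=1}^{218} X_i, where X_i = 1_{π(i) > i}.
For each fixed i, π(i) is uniform over {1, …, 218} (marginal of a uniform permutation), so P[π(i) > i] = (n − i)/n. Summing: Σ_{i=1}^{218} (n − i)/n = (0 + 1 + … + 217)/218 = 218(218 − 1)/(2·218) = (218 − 1)/2.
Hence E[X] = Σ_{i=1}^{218} (218 − i)/218 = 217/2 ≈ 108.500.

E[X] = 217/2 = 108.500.


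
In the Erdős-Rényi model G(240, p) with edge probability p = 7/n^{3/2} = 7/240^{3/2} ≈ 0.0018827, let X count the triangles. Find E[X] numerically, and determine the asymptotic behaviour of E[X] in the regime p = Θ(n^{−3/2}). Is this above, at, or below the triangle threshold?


Number of potential triangles: C(240, 3) = 2275280.
Each occurs with probability p³ ≈ (0.0018827)³ ≈ 6.67334430e-09.
By linearity: E[X] = C(240, 3)·p³ ≈ 2275280 · 6.67334430e-09 ≈ 0.015184.
Since α = 3/2 > 1, p = c/n^{3/2} = o(1/n) is below the triangle threshold p ~ 1/n. Asymptotically E[X] ~ (c³/6)·n^{3(1−α)} = (7³/6)·n^{-1.5} → 0, so by Markov's inequality G has no triangles w.h.p.

E[X] ≈ 0.015184; in regime p = Θ(1/n^{3/2}) E[X] tends to 0 (below the triangle threshold p ~ 1/n).


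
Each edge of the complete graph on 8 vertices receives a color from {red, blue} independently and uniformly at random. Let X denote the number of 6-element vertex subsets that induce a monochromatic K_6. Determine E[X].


Let X = Σ_S X_S over the C(8, 6) = 28 subsets S of size 6, where X_S = 1 if the K_6 on S is monochromatic.
For a fixed S, the K_6 on S has C(6, 2) = 15 edges. P[all 15 edges red] = (1/2)^15, and likewise for blue, so P[monochromatic] = 2·(1/2)^15 = 2^{1 − 15} = 1/16384.
By linearity: E[X] = C(8, 6) · 2^{1 − 15} = 28 · 1/16384 = 7/4096.
Numerically: E[X] ≈ 0.0017.

E[X] = C(8,6)·2^(1−C(6,2)) = 7/4096 ≈ 0.0017.


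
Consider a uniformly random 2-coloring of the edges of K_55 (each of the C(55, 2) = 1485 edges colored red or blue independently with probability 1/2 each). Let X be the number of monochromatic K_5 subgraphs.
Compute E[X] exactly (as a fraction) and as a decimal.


Let X = Σ_S X_S over the C(55, 5) = 3478761 subsets S of size 5, where X_S = 1 if the K_5 on S is monochromatic.
For a fixed S, the K_5 on S has C(5, 2) = 10 edges. P[all 10 edges red] = (1/2)^10, and likewise for blue, so P[monochromatic] = 2·(1/2)^10 = 2^{1 − 10} = 1/512.
Summing: E[X] = C(55, 5) · 2^{1 − 10} = 3478761 · 1/512 = 3478761/512.
Numerically: E[X] ≈ 6794.4551.

E[X] = C(55,5)·2^(1−C(5,2)) = 3478761/512 ≈ 6794.4551.
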